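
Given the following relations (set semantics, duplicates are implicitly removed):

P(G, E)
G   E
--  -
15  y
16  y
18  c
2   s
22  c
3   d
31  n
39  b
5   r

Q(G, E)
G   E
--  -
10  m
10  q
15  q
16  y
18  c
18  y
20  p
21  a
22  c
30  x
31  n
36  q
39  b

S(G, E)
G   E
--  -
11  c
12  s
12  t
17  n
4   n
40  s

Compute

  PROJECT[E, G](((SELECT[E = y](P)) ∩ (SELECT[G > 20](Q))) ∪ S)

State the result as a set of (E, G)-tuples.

{(c, 11), (n, 17), (n, 4), (s, 12), (s, 40), (t, 12)}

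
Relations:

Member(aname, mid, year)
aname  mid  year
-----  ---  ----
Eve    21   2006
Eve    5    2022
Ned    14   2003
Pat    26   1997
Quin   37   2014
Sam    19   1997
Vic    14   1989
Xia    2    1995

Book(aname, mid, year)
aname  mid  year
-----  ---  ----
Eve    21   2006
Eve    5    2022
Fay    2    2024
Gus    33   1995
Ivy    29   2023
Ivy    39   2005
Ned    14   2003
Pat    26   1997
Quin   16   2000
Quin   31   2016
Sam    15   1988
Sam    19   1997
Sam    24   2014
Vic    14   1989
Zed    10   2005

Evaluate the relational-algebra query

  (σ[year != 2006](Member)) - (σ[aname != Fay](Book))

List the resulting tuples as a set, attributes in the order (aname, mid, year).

{(Quin, 37, 2014), (Xia, 2, 1995)}

σ[year != 2006]: keep tuples satisfying year != 2006 → {(Eve, 5, 2022), (Ned, 14, 2003), (Pat, 26, 1997), (Quin, 37, 2014), (Sam, 19, 1997), (Vic, 14, 1989), (Xia, 2, 1995)}
σ[aname != Fay]: keep tuples satisfying aname != Fay → {(Eve, 21, 2006), (Eve, 5, 2022), (Gus, 33, 1995), (Ivy, 29, 2023), (Ivy, 39, 2005), (Ned, 14, 2003), (Pat, 26, 1997), (Quin, 16, 2000), (Quin, 31, 2016), (Sam, 15, 1988), (Sam, 19, 1997), (Sam, 24, 2014), (Vic, 14, 1989), (Zed, 10, 2005)}
Set difference of the two operands is {(Quin, 37, 2014), (Xia, 2, 1995)}.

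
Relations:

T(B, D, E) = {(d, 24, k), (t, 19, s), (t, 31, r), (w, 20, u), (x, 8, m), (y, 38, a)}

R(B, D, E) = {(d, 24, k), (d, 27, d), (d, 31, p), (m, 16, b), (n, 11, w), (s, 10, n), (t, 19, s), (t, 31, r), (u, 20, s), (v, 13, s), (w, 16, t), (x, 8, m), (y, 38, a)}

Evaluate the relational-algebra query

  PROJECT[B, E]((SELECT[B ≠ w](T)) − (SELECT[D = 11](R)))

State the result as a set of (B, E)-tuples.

{(d, k), (t, r), (t, s), (x, m), (y, a)}

Apply σ_{B ≠ w}; surviving tuples: {(d, 24, k), (t, 19, s), (t, 31, r), (x, 8, m), (y, 38, a)}
Apply σ_{D = 11}; surviving tuples: {(n, 11, w)}
Taking the difference: {(d, 24, k), (t, 19, s), (t, 31, r), (x, 8, m), (y, 38, a)}
Keep only column(s) B, E: {(d, k), (t, r), (t, s), (x, m), (y, a)}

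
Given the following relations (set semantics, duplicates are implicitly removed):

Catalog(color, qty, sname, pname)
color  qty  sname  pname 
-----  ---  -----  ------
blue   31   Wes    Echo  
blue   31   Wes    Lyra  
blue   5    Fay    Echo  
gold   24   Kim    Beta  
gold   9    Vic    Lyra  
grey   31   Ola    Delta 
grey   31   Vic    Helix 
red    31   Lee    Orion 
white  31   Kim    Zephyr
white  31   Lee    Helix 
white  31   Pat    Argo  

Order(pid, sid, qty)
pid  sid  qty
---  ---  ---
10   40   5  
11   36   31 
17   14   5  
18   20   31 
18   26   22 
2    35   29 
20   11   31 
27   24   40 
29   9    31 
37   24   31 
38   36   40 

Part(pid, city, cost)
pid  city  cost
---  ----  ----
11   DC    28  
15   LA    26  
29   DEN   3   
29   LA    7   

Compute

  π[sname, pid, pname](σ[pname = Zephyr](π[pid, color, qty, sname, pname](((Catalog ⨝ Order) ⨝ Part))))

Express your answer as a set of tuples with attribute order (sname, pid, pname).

{(Kim, 11, Zephyr), (Kim, 29, Zephyr)}

Natural join on qty: {(blue, 31, Wes, Echo, 11, 36), (blue, 31, Wes, Echo, 18, 20), (blue, 31, Wes, Echo, 20, 11), (blue, 31, Wes, Echo, 29, 9), (blue, 31, Wes, Echo, 37, 24), (blue, 31, Wes, Lyra, 11, 36), (blue, 31, Wes, Lyra, 18, 20), (blue, 31, Wes, Lyra, 20, 11), (blue, 31, Wes, Lyra, 29, 9), (blue, 31, Wes, Lyra, 37, 24), (blue, 5, Fay, Echo, 10, 40), (blue, 5, Fay, Echo, 17, 14), (grey, 31, Ola, Delta, 11, 36), (grey, 31, Ola, Delta, 18, 20), (grey, 31, Ola, Delta, 20, 11), (grey, 31, Ola, Delta, 29, 9), (grey, 31, Ola, Delta, 37, 24), (grey, 31, Vic, Helix, 11, 36), (grey, 31, Vic, Helix, 18, 20), (grey, 31, Vic, Helix, 20, 11), (grey, 31, Vic, Helix, 29, 9), (grey, 31, Vic, Helix, 37, 24), (red, 31, Lee, Orion, 11, 36), (red, 31, Lee, Orion, 18, 20), (red, 31, Lee, Orion, 20, 11), (red, 31, Lee, Orion, 29, 9), (red, 31, Lee, Orion, 37, 24), (white, 31, Kim, Zephyr, 11, 36), (white, 31, Kim, Zephyr, 18, 20), (white, 31, Kim, Zephyr, 20, 11), (white, 31, Kim, Zephyr, 29, 9), (white, 31, Kim, Zephyr, 37, 24), (white, 31, Lee, Helix, 11, 36), (white, 31, Lee, Helix, 18, 20), (white, 31, Lee, Helix, 20, 11), (white, 31, Lee, Helix, 29, 9), (white, 31, Lee, Helix, 37, 24), (white, 31, Pat, Argo, 11, 36), (white, 31, Pat, Argo, 18, 20), (white, 31, Pat, Argo, 20, 11), (white, 31, Pat, Argo, 29, 9), (white, 31, Pat, Argo, 37, 24)}
Natural join on pid: {(blue, 31, Wes, Echo, 11, 36, DC, 28), (blue, 31, Wes, Echo, 29, 9, DEN, 3), (blue, 31, Wes, Echo, 29, 9, LA, 7), (blue, 31, Wes, Lyra, 11, 36, DC, 28), (blue, 31, Wes, Lyra, 29, 9, DEN, 3), (blue, 31, Wes, Lyra, 29, 9, LA, 7), (grey, 31, Ola, Delta, 11, 36, DC, 28), (grey, 31, Ola, Delta, 29, 9, DEN, 3), (grey, 31, Ola, Delta, 29, 9, LA, 7), (grey, 31, Vic, Helix, 11, 36, DC, 28), (grey, 31, Vic, Helix, 29, 9, DEN, 3), (grey, 31, Vic, Helix, 29, 9, LA, 7), (red, 31, Lee, Orion, 11, 36, DC, 28), (red, 31, Lee, Orion, 29, 9, DEN, 3), (red, 31, Lee, Orion, 29, 9, LA, 7), (white, 31, Kim, Zephyr, 11, 36, DC, 28), (white, 31, Kim, Zephyr, 29, 9, DEN, 3), (white, 31, Kim, Zephyr, 29, 9, LA, 7), (white, 31, Lee, Helix, 11, 36, DC, 28), (white, 31, Lee, Helix, 29, 9, DEN, 3), (white, 31, Lee, Helix, 29, 9, LA, 7), (white, 31, Pat, Argo, 11, 36, DC, 28), (white, 31, Pat, Argo, 29, 9, DEN, 3), (white, 31, Pat, Argo, 29, 9, LA, 7)}
π[pid, color, qty, sname, pname]: project onto (pid, color, qty, sname, pname) (8 duplicate(s) eliminated) → {(11, blue, 31, Wes, Echo), (11, blue, 31, Wes, Lyra), (11, grey, 31, Ola, Delta), (11, grey, 31, Vic, Helix), (11, red, 31, Lee, Orion), (11, white, 31, Kim, Zephyr), (11, white, 31, Lee, Helix), (11, white, 31, Pat, Argo), (29, blue, 31, Wes, Echo), (29, blue, 31, Wes, Lyra), (29, grey, 31, Ola, Delta), (29, grey, 31, Vic, Helix), (29, red, 31, Lee, Orion), (29, white, 31, Kim, Zephyr), (29, white, 31, Lee, Helix), (29, white, 31, Pat, Argo)}
Apply σ_{pname = Zephyr}; surviving tuples: {(11, white, 31, Kim, Zephyr), (29, white, 31, Kim, Zephyr)}
π[sname, pid, pname]: project onto (sname, pid, pname) → {(Kim, 11, Zephyr), (Kim, 29, Zephyr)}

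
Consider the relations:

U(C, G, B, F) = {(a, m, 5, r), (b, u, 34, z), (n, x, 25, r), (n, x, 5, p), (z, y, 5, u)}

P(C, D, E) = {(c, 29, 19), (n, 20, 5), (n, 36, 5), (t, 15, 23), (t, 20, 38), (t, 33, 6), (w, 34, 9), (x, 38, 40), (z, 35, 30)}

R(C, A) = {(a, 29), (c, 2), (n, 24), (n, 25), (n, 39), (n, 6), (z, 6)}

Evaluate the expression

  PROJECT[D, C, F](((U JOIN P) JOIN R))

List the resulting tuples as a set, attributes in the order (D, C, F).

{(20, n, p), (20, n, r), (35, z, u), (36, n, p), (36, n, r)}

Natural join on C: {(n, x, 25, r, 20, 5), (n, x, 25, r, 36, 5), (n, x, 5, p, 20, 5), (n, x, 5, p, 36, 5), (z, y, 5, u, 35, 30)}
Natural join on C: {(n, x, 25, r, 20, 5, 24), (n, x, 25, r, 20, 5, 25), (n, x, 25, r, 20, 5, 39), (n, x, 25, r, 20, 5, 6), (n, x, 25, r, 36, 5, 24), (n, x, 25, r, 36, 5, 25), (n, x, 25, r, 36, 5, 39), (n, x, 25, r, 36, 5, 6), (n, x, 5, p, 20, 5, 24), (n, x, 5, p, 20, 5, 25), (n, x, 5, p, 20, 5, 39), (n, x, 5, p, 20, 5, 6), (n, x, 5, p, 36, 5, 24), (n, x, 5, p, 36, 5, 25), (n, x, 5, p, 36, 5, 39), (n, x, 5, p, 36, 5, 6), (z, y, 5, u, 35, 30, 6)}
π_{D, C, F} gives {(20, n, p), (20, n, r), (35, z, u), (36, n, p), (36, n, r)} (12 duplicate(s) eliminated).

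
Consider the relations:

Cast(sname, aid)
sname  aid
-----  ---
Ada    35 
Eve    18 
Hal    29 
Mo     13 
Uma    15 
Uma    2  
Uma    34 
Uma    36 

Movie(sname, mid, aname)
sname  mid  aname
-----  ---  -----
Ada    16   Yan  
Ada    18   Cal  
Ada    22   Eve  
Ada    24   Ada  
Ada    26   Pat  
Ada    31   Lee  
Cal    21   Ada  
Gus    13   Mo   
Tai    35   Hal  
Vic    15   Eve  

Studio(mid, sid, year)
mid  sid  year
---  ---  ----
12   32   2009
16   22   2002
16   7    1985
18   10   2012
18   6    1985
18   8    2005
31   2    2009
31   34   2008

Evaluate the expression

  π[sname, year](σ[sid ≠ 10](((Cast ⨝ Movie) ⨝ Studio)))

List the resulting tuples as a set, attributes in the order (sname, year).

Cast ⋈ Movie (natural join on sname): {(Ada, 35, 16, Yan), (Ada, 35, 18, Cal), (Ada, 35, 22, Eve), (Ada, 35, 24, Ada), (Ada, 35, 26, Pat), (Ada, 35, 31, Lee)}
(Cast ⨝ Movie) ⋈ Studio (natural join on mid): {(Ada, 35, 16, Yan, 22, 2002), (Ada, 35, 16, Yan, 7, 1985), (Ada, 35, 18, Cal, 10, 2012), (Ada, 35, 18, Cal, 6, 1985), (Ada, 35, 18, Cal, 8, 2005), (Ada, 35, 31, Lee, 2, 2009), (Ada, 35, 31, Lee, 34, 2008)}
Selection sid ≠ 10: {(Ada, 35, 16, Yan, 22, 2002), (Ada, 35, 16, Yan, 7, 1985), (Ada, 35, 18, Cal, 6, 1985), (Ada, 35, 18, Cal, 8, 2005), (Ada, 35, 31, Lee, 2, 2009), (Ada, 35, 31, Lee, 34, 2008)}
Keep only column(s) sname, year (1 duplicate(s) eliminated): {(Ada, 1985), (Ada, 2002), (Ada, 2005), (Ada, 2008), (Ada, 2009)}

{(Ada, 1985), (Ada, 2002), (Ada, 2005), (Ada, 2008), (Ada, 2009)}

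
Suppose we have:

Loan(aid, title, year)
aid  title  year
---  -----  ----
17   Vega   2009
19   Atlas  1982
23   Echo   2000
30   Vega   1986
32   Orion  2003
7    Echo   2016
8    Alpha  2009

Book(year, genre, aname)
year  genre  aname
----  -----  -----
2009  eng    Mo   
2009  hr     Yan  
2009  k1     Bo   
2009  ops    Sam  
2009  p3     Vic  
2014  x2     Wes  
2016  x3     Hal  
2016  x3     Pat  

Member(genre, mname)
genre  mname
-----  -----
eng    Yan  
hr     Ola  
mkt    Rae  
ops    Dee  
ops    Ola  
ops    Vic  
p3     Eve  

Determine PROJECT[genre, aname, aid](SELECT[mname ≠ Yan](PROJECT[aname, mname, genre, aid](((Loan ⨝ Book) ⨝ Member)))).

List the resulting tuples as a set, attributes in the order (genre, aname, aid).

{(hr, Yan, 17), (hr, Yan, 8), (ops, Sam, 17), (ops, Sam, 8), (p3, Vic, 17), (p3, Vic, 8)}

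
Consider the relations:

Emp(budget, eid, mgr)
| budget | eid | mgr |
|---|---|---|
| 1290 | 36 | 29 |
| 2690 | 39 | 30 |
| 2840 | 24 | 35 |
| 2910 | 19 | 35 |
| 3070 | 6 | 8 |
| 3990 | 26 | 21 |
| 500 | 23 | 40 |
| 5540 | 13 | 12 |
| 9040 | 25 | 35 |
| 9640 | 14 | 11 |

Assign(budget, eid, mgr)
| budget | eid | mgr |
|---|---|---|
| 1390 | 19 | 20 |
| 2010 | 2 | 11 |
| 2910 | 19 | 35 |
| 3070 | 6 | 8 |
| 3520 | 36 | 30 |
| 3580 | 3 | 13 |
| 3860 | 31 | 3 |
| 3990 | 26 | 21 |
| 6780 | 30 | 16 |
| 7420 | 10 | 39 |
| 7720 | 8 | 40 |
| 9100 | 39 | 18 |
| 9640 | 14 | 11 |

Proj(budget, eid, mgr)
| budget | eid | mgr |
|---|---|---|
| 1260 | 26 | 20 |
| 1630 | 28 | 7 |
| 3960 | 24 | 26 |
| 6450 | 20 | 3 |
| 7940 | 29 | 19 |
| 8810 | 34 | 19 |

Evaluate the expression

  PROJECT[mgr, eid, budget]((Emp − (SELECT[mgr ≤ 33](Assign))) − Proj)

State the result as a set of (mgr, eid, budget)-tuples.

{(12, 13, 5540), (29, 36, 1290), (30, 39, 2690), (35, 19, 2910), (35, 24, 2840), (35, 25, 9040), (40, 23, 500)}

Filtering on mgr ≤ 33 leaves {(1390, 19, 20), (2010, 2, 11), (3070, 6, 8), (3520, 36, 30), (3580, 3, 13), (3860, 31, 3), (3990, 26, 21), (6780, 30, 16), (9100, 39, 18), (9640, 14, 11)}.
Difference: {(1290, 36, 29), (2690, 39, 30), (2840, 24, 35), (2910, 19, 35), (3070, 6, 8), (3990, 26, 21), (500, 23, 40), (5540, 13, 12), (9040, 25, 35), (9640, 14, 11)} with {(1390, 19, 20), (2010, 2, 11), (3070, 6, 8), (3520, 36, 30), (3580, 3, 13), (3860, 31, 3), (3990, 26, 21), (6780, 30, 16), (9100, 39, 18), (9640, 14, 11)} → {(1290, 36, 29), (2690, 39, 30), (2840, 24, 35), (2910, 19, 35), (500, 23, 40), (5540, 13, 12), (9040, 25, 35)}
Difference: {(1290, 36, 29), (2690, 39, 30), (2840, 24, 35), (2910, 19, 35), (500, 23, 40), (5540, 13, 12), (9040, 25, 35)} with {(1260, 26, 20), (1630, 28, 7), (3960, 24, 26), (6450, 20, 3), (7940, 29, 19), (8810, 34, 19)} → {(1290, 36, 29), (2690, 39, 30), (2840, 24, 35), (2910, 19, 35), (500, 23, 40), (5540, 13, 12), (9040, 25, 35)}
Keep only column(s) mgr, eid, budget: {(12, 13, 5540), (29, 36, 1290), (30, 39, 2690), (35, 19, 2910), (35, 24, 2840), (35, 25, 9040), (40, 23, 500)}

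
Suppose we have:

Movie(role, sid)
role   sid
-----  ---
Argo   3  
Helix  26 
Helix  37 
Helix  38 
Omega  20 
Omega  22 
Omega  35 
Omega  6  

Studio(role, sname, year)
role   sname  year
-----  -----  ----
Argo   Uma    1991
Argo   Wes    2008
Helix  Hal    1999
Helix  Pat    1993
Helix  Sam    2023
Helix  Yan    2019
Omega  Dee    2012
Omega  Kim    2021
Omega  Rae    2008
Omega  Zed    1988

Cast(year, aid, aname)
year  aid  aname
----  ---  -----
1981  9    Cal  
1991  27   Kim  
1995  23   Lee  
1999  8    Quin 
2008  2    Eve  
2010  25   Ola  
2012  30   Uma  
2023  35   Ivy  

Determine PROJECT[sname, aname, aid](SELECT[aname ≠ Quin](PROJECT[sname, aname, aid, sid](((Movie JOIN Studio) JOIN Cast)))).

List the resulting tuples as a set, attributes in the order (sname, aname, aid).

Natural join on role: {(Argo, 3, Uma, 1991), (Argo, 3, Wes, 2008), (Helix, 26, Hal, 1999), (Helix, 26, Pat, 1993), (Helix, 26, Sam, 2023), (Helix, 26, Yan, 2019), (Helix, 37, Hal, 1999), (Helix, 37, Pat, 1993), (Helix, 37, Sam, 2023), (Helix, 37, Yan, 2019), (Helix, 38, Hal, 1999), (Helix, 38, Pat, 1993), (Helix, 38, Sam, 2023), (Helix, 38, Yan, 2019), (Omega, 20, Dee, 2012), (Omega, 20, Kim, 2021), (Omega, 20, Rae, 2008), (Omega, 20, Zed, 1988), (Omega, 22, Dee, 2012), (Omega, 22, Kim, 2021), (Omega, 22, Rae, 2008), (Omega, 22, Zed, 1988), (Omega, 35, Dee, 2012), (Omega, 35, Kim, 2021), (Omega, 35, Rae, 2008), (Omega, 35, Zed, 1988), (Omega, 6, Dee, 2012), (Omega, 6, Kim, 2021), (Omega, 6, Rae, 2008), (Omega, 6, Zed, 1988)}
Natural join on year: {(Argo, 3, Uma, 1991, 27, Kim), (Argo, 3, Wes, 2008, 2, Eve), (Helix, 26, Hal, 1999, 8, Quin), (Helix, 26, Sam, 2023, 35, Ivy), (Helix, 37, Hal, 1999, 8, Quin), (Helix, 37, Sam, 2023, 35, Ivy), (Helix, 38, Hal, 1999, 8, Quin), (Helix, 38, Sam, 2023, 35, Ivy), (Omega, 20, Dee, 2012, 30, Uma), (Omega, 20, Rae, 2008, 2, Eve), (Omega, 22, Dee, 2012, 30, Uma), (Omega, 22, Rae, 2008, 2, Eve), (Omega, 35, Dee, 2012, 30, Uma), (Omega, 35, Rae, 2008, 2, Eve), (Omega, 6, Dee, 2012, 30, Uma), (Omega, 6, Rae, 2008, 2, Eve)}
Projecting to sname, aname, aid, sid: {(Dee, Uma, 30, 20), (Dee, Uma, 30, 22), (Dee, Uma, 30, 35), (Dee, Uma, 30, 6), (Hal, Quin, 8, 26), (Hal, Quin, 8, 37), (Hal, Quin, 8, 38), (Rae, Eve, 2, 20), (Rae, Eve, 2, 22), (Rae, Eve, 2, 35), (Rae, Eve, 2, 6), (Sam, Ivy, 35, 26), (Sam, Ivy, 35, 37), (Sam, Ivy, 35, 38), (Uma, Kim, 27, 3), (Wes, Eve, 2, 3)}
σ[aname ≠ Quin]: keep tuples satisfying aname ≠ Quin → {(Dee, Uma, 30, 20), (Dee, Uma, 30, 22), (Dee, Uma, 30, 35), (Dee, Uma, 30, 6), (Rae, Eve, 2, 20), (Rae, Eve, 2, 22), (Rae, Eve, 2, 35), (Rae, Eve, 2, 6), (Sam, Ivy, 35, 26), (Sam, Ivy, 35, 37), (Sam, Ivy, 35, 38), (Uma, Kim, 27, 3), (Wes, Eve, 2, 3)}
Projecting to sname, aname, aid (8 duplicate(s) eliminated): {(Dee, Uma, 30), (Rae, Eve, 2), (Sam, Ivy, 35), (Uma, Kim, 27), (Wes, Eve, 2)}

{(Dee, Uma, 30), (Rae, Eve, 2), (Sam, Ivy, 35), (Uma, Kim, 27), (Wes, Eve, 2)}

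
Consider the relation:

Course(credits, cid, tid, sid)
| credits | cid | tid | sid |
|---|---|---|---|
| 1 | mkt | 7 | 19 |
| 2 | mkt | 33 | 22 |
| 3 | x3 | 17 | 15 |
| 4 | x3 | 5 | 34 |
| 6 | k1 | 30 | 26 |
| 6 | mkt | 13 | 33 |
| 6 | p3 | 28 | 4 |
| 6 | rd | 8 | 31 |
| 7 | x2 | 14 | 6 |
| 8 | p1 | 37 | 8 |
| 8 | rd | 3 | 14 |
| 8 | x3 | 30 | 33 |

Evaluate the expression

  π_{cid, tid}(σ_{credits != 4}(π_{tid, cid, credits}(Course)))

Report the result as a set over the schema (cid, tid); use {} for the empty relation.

Projecting to tid, cid, credits: {(13, mkt, 6), (14, x2, 7), (17, x3, 3), (28, p3, 6), (3, rd, 8), (30, k1, 6), (30, x3, 8), (33, mkt, 2), (37, p1, 8), (5, x3, 4), (7, mkt, 1), (8, rd, 6)}
Selection credits != 4: {(13, mkt, 6), (14, x2, 7), (17, x3, 3), (28, p3, 6), (3, rd, 8), (30, k1, 6), (30, x3, 8), (33, mkt, 2), (37, p1, 8), (7, mkt, 1), (8, rd, 6)}
Projecting to cid, tid: {(k1, 30), (mkt, 13), (mkt, 33), (mkt, 7), (p1, 37), (p3, 28), (rd, 3), (rd, 8), (x2, 14), (x3, 17), (x3, 30)}

{(k1, 30), (mkt, 13), (mkt, 33), (mkt, 7), (p1, 37), (p3, 28), (rd, 3), (rd, 8), (x2, 14), (x3, 17), (x3, 30)}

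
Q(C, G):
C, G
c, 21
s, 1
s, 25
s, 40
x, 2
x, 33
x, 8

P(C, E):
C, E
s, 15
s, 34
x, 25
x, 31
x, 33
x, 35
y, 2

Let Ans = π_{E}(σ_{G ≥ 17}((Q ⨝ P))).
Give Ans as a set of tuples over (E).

Joining Q and P on C yields {(s, 1, 15), (s, 1, 34), (s, 25, 15), (s, 25, 34), (s, 40, 15), (s, 40, 34), (x, 2, 25), (x, 2, 31), (x, 2, 33), (x, 2, 35), (x, 33, 25), (x, 33, 31), (x, 33, 33), (x, 33, 35), (x, 8, 25), (x, 8, 31), (x, 8, 33), (x, 8, 35)}.
Selection G ≥ 17: {(s, 25, 15), (s, 25, 34), (s, 40, 15), (s, 40, 34), (x, 33, 25), (x, 33, 31), (x, 33, 33), (x, 33, 35)}
Projecting to E (2 duplicate(s) eliminated): {15, 25, 31, 33, 34, 35}

{15, 25, 31, 33, 34, 35}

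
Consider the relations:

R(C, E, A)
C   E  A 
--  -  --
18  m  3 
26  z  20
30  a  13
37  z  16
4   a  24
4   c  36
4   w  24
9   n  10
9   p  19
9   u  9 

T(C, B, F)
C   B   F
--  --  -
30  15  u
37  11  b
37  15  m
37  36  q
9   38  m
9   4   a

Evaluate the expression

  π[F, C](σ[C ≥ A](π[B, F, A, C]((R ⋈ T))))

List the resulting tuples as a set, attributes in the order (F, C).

R ⋈ T (natural join on C): {(30, a, 13, 15, u), (37, z, 16, 11, b), (37, z, 16, 15, m), (37, z, 16, 36, q), (9, n, 10, 38, m), (9, n, 10, 4, a), (9, p, 19, 38, m), (9, p, 19, 4, a), (9, u, 9, 38, m), (9, u, 9, 4, a)}
π_{B, F, A, C} gives {(11, b, 16, 37), (15, m, 16, 37), (15, u, 13, 30), (36, q, 16, 37), (38, m, 10, 9), (38, m, 19, 9), (38, m, 9, 9), (4, a, 10, 9), (4, a, 19, 9), (4, a, 9, 9)}.
Apply σ_{C ≥ A}; surviving tuples: {(11, b, 16, 37), (15, m, 16, 37), (15, u, 13, 30), (36, q, 16, 37), (38, m, 9, 9), (4, a, 9, 9)}
π_{F, C} gives {(a, 9), (b, 37), (m, 37), (m, 9), (q, 37), (u, 30)}.

{(a, 9), (b, 37), (m, 37), (m, 9), (q, 37), (u, 30)}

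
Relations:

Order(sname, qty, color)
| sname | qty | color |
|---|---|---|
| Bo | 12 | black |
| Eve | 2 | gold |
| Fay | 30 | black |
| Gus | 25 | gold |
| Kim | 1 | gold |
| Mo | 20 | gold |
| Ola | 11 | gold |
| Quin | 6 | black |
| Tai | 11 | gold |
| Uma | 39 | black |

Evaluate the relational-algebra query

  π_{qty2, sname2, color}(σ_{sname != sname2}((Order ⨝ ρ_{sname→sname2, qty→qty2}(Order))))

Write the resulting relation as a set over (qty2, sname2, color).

{(1, Kim, gold), (11, Ola, gold), (11, Tai, gold), (12, Bo, black), (2, Eve, gold), (20, Mo, gold), (25, Gus, gold), (30, Fay, black), (39, Uma, black), (6, Quin, black)}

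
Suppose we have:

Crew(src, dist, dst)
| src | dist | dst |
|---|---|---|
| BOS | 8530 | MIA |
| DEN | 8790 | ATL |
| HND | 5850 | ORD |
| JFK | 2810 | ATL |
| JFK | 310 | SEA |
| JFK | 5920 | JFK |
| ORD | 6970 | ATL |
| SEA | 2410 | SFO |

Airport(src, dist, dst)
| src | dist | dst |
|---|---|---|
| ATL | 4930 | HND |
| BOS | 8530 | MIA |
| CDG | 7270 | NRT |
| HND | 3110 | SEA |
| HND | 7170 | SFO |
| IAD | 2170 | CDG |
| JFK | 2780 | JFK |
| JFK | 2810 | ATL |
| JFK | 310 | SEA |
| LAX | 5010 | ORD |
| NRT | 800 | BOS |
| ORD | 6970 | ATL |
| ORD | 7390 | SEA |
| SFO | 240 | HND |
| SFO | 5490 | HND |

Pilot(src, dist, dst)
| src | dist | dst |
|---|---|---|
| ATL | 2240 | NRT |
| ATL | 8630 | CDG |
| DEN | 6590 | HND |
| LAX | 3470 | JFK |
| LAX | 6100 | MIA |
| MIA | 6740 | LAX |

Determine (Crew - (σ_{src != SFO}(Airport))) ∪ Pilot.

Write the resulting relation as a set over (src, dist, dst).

{(ATL, 2240, NRT), (ATL, 8630, CDG), (DEN, 6590, HND), (DEN, 8790, ATL), (HND, 5850, ORD), (JFK, 5920, JFK), (LAX, 3470, JFK), (LAX, 6100, MIA), (MIA, 6740, LAX), (SEA, 2410, SFO)}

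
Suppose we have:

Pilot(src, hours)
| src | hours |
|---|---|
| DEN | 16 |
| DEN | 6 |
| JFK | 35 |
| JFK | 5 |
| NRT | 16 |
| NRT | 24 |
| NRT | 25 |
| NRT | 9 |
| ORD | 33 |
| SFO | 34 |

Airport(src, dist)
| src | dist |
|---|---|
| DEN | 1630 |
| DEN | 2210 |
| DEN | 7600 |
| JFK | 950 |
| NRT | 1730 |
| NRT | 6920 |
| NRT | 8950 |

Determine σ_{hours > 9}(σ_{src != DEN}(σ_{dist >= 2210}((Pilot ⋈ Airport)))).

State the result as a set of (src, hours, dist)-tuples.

{(NRT, 16, 6920), (NRT, 16, 8950), (NRT, 24, 6920), (NRT, 24, 8950), (NRT, 25, 6920), (NRT, 25, 8950)}

Natural join on src: {(DEN, 16, 1630), (DEN, 16, 2210), (DEN, 16, 7600), (DEN, 6, 1630), (DEN, 6, 2210), (DEN, 6, 7600), (JFK, 35, 950), (JFK, 5, 950), (NRT, 16, 1730), (NRT, 16, 6920), (NRT, 16, 8950), (NRT, 24, 1730), (NRT, 24, 6920), (NRT, 24, 8950), (NRT, 25, 1730), (NRT, 25, 6920), (NRT, 25, 8950), (NRT, 9, 1730), (NRT, 9, 6920), (NRT, 9, 8950)}
Selection dist >= 2210: {(DEN, 16, 2210), (DEN, 16, 7600), (DEN, 6, 2210), (DEN, 6, 7600), (NRT, 16, 6920), (NRT, 16, 8950), (NRT, 24, 6920), (NRT, 24, 8950), (NRT, 25, 6920), (NRT, 25, 8950), (NRT, 9, 6920), (NRT, 9, 8950)}
Selection src != DEN: {(NRT, 16, 6920), (NRT, 16, 8950), (NRT, 24, 6920), (NRT, 24, 8950), (NRT, 25, 6920), (NRT, 25, 8950), (NRT, 9, 6920), (NRT, 9, 8950)}
Selection hours > 9: {(NRT, 16, 6920), (NRT, 16, 8950), (NRT, 24, 6920), (NRT, 24, 8950), (NRT, 25, 6920), (NRT, 25, 8950)}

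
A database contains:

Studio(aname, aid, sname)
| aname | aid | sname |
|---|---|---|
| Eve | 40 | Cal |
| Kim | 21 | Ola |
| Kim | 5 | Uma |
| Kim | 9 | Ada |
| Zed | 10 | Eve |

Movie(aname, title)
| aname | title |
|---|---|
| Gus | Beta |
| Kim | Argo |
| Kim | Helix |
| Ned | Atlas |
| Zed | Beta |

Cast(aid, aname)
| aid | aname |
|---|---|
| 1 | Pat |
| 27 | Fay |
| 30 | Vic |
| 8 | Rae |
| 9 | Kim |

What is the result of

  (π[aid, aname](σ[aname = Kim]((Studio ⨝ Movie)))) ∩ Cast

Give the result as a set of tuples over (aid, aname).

Natural join on aname: {(Kim, 21, Ola, Argo), (Kim, 21, Ola, Helix), (Kim, 5, Uma, Argo), (Kim, 5, Uma, Helix), (Kim, 9, Ada, Argo), (Kim, 9, Ada, Helix), (Zed, 10, Eve, Beta)}
Selection aname = Kim: {(Kim, 21, Ola, Argo), (Kim, 21, Ola, Helix), (Kim, 5, Uma, Argo), (Kim, 5, Uma, Helix), (Kim, 9, Ada, Argo), (Kim, 9, Ada, Helix)}
Keep only column(s) aid, aname (3 duplicate(s) eliminated): {(21, Kim), (5, Kim), (9, Kim)}
Taking the intersection: {(9, Kim)}

{(9, Kim)}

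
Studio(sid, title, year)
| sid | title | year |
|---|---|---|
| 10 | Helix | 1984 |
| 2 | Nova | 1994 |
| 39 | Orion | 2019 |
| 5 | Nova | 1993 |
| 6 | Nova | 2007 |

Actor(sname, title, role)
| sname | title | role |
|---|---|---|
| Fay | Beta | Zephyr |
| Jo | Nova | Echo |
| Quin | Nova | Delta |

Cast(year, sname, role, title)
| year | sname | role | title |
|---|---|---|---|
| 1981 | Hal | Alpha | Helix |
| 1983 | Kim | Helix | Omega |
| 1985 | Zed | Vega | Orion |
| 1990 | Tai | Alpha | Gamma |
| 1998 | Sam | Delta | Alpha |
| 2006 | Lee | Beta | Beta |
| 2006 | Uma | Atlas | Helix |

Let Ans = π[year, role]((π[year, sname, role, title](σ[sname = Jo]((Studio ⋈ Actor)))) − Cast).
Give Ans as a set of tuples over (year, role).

Natural join on title: {(2, Nova, 1994, Jo, Echo), (2, Nova, 1994, Quin, Delta), (5, Nova, 1993, Jo, Echo), (5, Nova, 1993, Quin, Delta), (6, Nova, 2007, Jo, Echo), (6, Nova, 2007, Quin, Delta)}
Selection sname = Jo: {(2, Nova, 1994, Jo, Echo), (5, Nova, 1993, Jo, Echo), (6, Nova, 2007, Jo, Echo)}
Projecting to year, sname, role, title: {(1993, Jo, Echo, Nova), (1994, Jo, Echo, Nova), (2007, Jo, Echo, Nova)}
Difference: {(1993, Jo, Echo, Nova), (1994, Jo, Echo, Nova), (2007, Jo, Echo, Nova)} with {(1981, Hal, Alpha, Helix), (1983, Kim, Helix, Omega), (1985, Zed, Vega, Orion), (1990, Tai, Alpha, Gamma), (1998, Sam, Delta, Alpha), (2006, Lee, Beta, Beta), (2006, Uma, Atlas, Helix)} → {(1993, Jo, Echo, Nova), (1994, Jo, Echo, Nova), (2007, Jo, Echo, Nova)}
Projecting to year, role: {(1993, Echo), (1994, Echo), (2007, Echo)}

{(1993, Echo), (1994, Echo), (2007, Echo)}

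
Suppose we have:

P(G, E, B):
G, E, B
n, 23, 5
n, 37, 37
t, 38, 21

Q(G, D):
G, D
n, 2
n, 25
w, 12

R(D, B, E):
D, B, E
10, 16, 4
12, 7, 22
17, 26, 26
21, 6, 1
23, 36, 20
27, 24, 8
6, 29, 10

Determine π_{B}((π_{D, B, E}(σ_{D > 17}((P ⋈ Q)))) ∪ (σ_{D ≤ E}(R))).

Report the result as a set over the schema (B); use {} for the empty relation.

Natural join on G: {(n, 23, 5, 2), (n, 23, 5, 25), (n, 37, 37, 2), (n, 37, 37, 25)}
Selection D > 17: {(n, 23, 5, 25), (n, 37, 37, 25)}
Keep only column(s) D, B, E: {(25, 37, 37), (25, 5, 23)}
Selection D ≤ E: {(12, 7, 22), (17, 26, 26), (6, 29, 10)}
Union: {(25, 37, 37), (25, 5, 23)} with {(12, 7, 22), (17, 26, 26), (6, 29, 10)} → {(12, 7, 22), (17, 26, 26), (25, 37, 37), (25, 5, 23), (6, 29, 10)}
Keep only column(s) B: {26, 29, 37, 5, 7}

{26, 29, 37, 5, 7}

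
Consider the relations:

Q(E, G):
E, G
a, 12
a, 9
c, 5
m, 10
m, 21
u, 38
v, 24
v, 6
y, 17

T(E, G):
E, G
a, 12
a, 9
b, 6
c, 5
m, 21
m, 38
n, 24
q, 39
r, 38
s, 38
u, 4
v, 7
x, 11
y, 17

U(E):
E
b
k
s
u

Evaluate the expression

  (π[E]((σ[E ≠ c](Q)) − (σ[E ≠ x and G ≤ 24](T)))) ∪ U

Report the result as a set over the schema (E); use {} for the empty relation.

Filtering on E ≠ c leaves {(a, 12), (a, 9), (m, 10), (m, 21), (u, 38), (v, 24), (v, 6), (y, 17)}.
Filtering on E ≠ x and G ≤ 24 leaves {(a, 12), (a, 9), (b, 6), (c, 5), (m, 21), (n, 24), (u, 4), (v, 7), (y, 17)}.
Set difference of the two operands is {(m, 10), (u, 38), (v, 24), (v, 6)}.
π_{E} gives {m, u, v} (1 duplicate(s) eliminated).
Set union of the two operands is {b, k, m, s, u, v}.

{b, k, m, s, u, v}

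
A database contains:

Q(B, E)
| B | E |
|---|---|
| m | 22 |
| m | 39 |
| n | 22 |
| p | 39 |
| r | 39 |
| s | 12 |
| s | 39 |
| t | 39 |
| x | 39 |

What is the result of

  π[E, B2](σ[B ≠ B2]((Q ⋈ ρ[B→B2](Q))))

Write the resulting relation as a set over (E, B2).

ρ[B→B2]: schema becomes (B2, E); tuples unchanged.
Q ⋈ ρ[B→B2](Q) (natural join on E): {(m, 22, m), (m, 22, n), (m, 39, m), (m, 39, p), (m, 39, r), (m, 39, s), (m, 39, t), (m, 39, x), (n, 22, m), (n, 22, n), (p, 39, m), (p, 39, p), (p, 39, r), (p, 39, s), (p, 39, t), (p, 39, x), (r, 39, m), (r, 39, p), (r, 39, r), (r, 39, s), (r, 39, t), (r, 39, x), (s, 12, s), (s, 39, m), (s, 39, p), (s, 39, r), (s, 39, s), (s, 39, t), (s, 39, x), (t, 39, m), (t, 39, p), (t, 39, r), (t, 39, s), (t, 39, t), (t, 39, x), (x, 39, m), (x, 39, p), (x, 39, r), (x, 39, s), (x, 39, t), (x, 39, x)}
σ[B ≠ B2]: keep tuples satisfying B ≠ B2 → {(m, 22, n), (m, 39, p), (m, 39, r), (m, 39, s), (m, 39, t), (m, 39, x), (n, 22, m), (p, 39, m), (p, 39, r), (p, 39, s), (p, 39, t), (p, 39, x), (r, 39, m), (r, 39, p), (r, 39, s), (r, 39, t), (r, 39, x), (s, 39, m), (s, 39, p), (s, 39, r), (s, 39, t), (s, 39, x), (t, 39, m), (t, 39, p), (t, 39, r), (t, 39, s), (t, 39, x), (x, 39, m), (x, 39, p), (x, 39, r), (x, 39, s), (x, 39, t)}
π[E, B2]: project onto (E, B2) (24 duplicate(s) eliminated) → {(22, m), (22, n), (39, m), (39, p), (39, r), (39, s), (39, t), (39, x)}

{(22, m), (22, n), (39, m), (39, p), (39, r), (39, s), (39, t), (39, x)}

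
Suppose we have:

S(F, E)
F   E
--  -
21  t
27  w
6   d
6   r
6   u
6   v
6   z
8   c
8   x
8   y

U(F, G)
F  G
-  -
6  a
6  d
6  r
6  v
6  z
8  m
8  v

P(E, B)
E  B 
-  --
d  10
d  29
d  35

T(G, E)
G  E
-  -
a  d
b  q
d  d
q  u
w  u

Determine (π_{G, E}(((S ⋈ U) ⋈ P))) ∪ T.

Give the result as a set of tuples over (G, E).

{(a, d), (b, q), (d, d), (q, u), (r, d), (v, d), (w, u), (z, d)}

Natural join on F: {(6, d, a), (6, d, d), (6, d, r), (6, d, v), (6, d, z), (6, r, a), (6, r, d), (6, r, r), (6, r, v), (6, r, z), (6, u, a), (6, u, d), (6, u, r), (6, u, v), (6, u, z), (6, v, a), (6, v, d), (6, v, r), (6, v, v), (6, v, z), (6, z, a), (6, z, d), (6, z, r), (6, z, v), (6, z, z), (8, c, m), (8, c, v), (8, x, m), (8, x, v), (8, y, m), (8, y, v)}
Natural join on E: {(6, d, a, 10), (6, d, a, 29), (6, d, a, 35), (6, d, d, 10), (6, d, d, 29), (6, d, d, 35), (6, d, r, 10), (6, d, r, 29), (6, d, r, 35), (6, d, v, 10), (6, d, v, 29), (6, d, v, 35), (6, d, z, 10), (6, d, z, 29), (6, d, z, 35)}
π_{G, E} gives {(a, d), (d, d), (r, d), (v, d), (z, d)} (10 duplicate(s) eliminated).
Union: {(a, d), (d, d), (r, d), (v, d), (z, d)} with {(a, d), (b, q), (d, d), (q, u), (w, u)} → {(a, d), (b, q), (d, d), (q, u), (r, d), (v, d), (w, u), (z, d)}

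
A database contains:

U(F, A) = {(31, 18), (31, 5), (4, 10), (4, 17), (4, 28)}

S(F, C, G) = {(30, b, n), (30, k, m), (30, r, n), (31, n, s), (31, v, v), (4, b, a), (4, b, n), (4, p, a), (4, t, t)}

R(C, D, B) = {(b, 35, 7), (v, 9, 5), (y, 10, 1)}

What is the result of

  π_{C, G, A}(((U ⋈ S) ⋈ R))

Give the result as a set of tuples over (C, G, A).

{(b, a, 10), (b, a, 17), (b, a, 28), (b, n, 10), (b, n, 17), (b, n, 28), (v, v, 18), (v, v, 5)}

Joining U and S on F yields {(31, 18, n, s), (31, 18, v, v), (31, 5, n, s), (31, 5, v, v), (4, 10, b, a), (4, 10, b, n), (4, 10, p, a), (4, 10, t, t), (4, 17, b, a), (4, 17, b, n), (4, 17, p, a), (4, 17, t, t), (4, 28, b, a), (4, 28, b, n), (4, 28, p, a), (4, 28, t, t)}.
Joining (U ⋈ S) and R on C yields {(31, 18, v, v, 9, 5), (31, 5, v, v, 9, 5), (4, 10, b, a, 35, 7), (4, 10, b, n, 35, 7), (4, 17, b, a, 35, 7), (4, 17, b, n, 35, 7), (4, 28, b, a, 35, 7), (4, 28, b, n, 35, 7)}.
Projecting to C, G, A: {(b, a, 10), (b, a, 17), (b, a, 28), (b, n, 10), (b, n, 17), (b, n, 28), (v, v, 18), (v, v, 5)}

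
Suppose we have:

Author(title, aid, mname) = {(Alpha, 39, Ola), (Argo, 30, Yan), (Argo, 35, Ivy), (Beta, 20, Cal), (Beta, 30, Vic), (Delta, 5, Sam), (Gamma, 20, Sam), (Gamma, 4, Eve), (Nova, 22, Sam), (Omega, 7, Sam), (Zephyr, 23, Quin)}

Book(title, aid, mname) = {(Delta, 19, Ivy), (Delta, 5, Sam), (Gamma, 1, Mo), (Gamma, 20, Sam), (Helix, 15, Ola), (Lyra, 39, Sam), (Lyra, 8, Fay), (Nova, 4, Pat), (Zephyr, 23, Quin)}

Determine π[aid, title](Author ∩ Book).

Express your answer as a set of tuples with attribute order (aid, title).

{(20, Gamma), (23, Zephyr), (5, Delta)}

Set intersection of the two operands is {(Delta, 5, Sam), (Gamma, 20, Sam), (Zephyr, 23, Quin)}.
π[aid, title]: project onto (aid, title) → {(20, Gamma), (23, Zephyr), (5, Delta)}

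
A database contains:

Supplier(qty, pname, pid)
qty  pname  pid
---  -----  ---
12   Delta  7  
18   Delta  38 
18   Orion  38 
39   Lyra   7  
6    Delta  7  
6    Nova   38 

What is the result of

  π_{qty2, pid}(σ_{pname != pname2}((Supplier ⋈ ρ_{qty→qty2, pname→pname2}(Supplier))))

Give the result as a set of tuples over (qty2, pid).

{(12, 7), (18, 38), (39, 7), (6, 38), (6, 7)}

ρ[qty→qty2, pname→pname2]: schema becomes (qty2, pname2, pid); tuples unchanged.
Supplier ⋈ ρ_{qty→qty2, pname→pname2}(Supplier) (natural join on pid): {(12, Delta, 7, 12, Delta), (12, Delta, 7, 39, Lyra), (12, Delta, 7, 6, Delta), (18, Delta, 38, 18, Delta), (18, Delta, 38, 18, Orion), (18, Delta, 38, 6, Nova), (18, Orion, 38, 18, Delta), (18, Orion, 38, 18, Orion), (18, Orion, 38, 6, Nova), (39, Lyra, 7, 12, Delta), (39, Lyra, 7, 39, Lyra), (39, Lyra, 7, 6, Delta), (6, Delta, 7, 12, Delta), (6, Delta, 7, 39, Lyra), (6, Delta, 7, 6, Delta), (6, Nova, 38, 18, Delta), (6, Nova, 38, 18, Orion), (6, Nova, 38, 6, Nova)}
Apply σ_{pname != pname2}; surviving tuples: {(12, Delta, 7, 39, Lyra), (18, Delta, 38, 18, Orion), (18, Delta, 38, 6, Nova), (18, Orion, 38, 18, Delta), (18, Orion, 38, 6, Nova), (39, Lyra, 7, 12, Delta), (39, Lyra, 7, 6, Delta), (6, Delta, 7, 39, Lyra), (6, Nova, 38, 18, Delta), (6, Nova, 38, 18, Orion)}
Projecting to qty2, pid (5 duplicate(s) eliminated): {(12, 7), (18, 38), (39, 7), (6, 38), (6, 7)}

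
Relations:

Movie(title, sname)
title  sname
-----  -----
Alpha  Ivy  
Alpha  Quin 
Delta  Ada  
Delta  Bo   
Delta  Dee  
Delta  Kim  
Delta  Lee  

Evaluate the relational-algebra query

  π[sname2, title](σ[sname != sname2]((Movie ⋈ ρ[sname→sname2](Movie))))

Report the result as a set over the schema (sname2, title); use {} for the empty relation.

{(Ada, Delta), (Bo, Delta), (Dee, Delta), (Ivy, Alpha), (Kim, Delta), (Lee, Delta), (Quin, Alpha)}

ρ[sname→sname2]: schema becomes (title, sname2); tuples unchanged.
Natural join on title: {(Alpha, Ivy, Ivy), (Alpha, Ivy, Quin), (Alpha, Quin, Ivy), (Alpha, Quin, Quin), (Delta, Ada, Ada), (Delta, Ada, Bo), (Delta, Ada, Dee), (Delta, Ada, Kim), (Delta, Ada, Lee), (Delta, Bo, Ada), (Delta, Bo, Bo), (Delta, Bo, Dee), (Delta, Bo, Kim), (Delta, Bo, Lee), (Delta, Dee, Ada), (Delta, Dee, Bo), (Delta, Dee, Dee), (Delta, Dee, Kim), (Delta, Dee, Lee), (Delta, Kim, Ada), (Delta, Kim, Bo), (Delta, Kim, Dee), (Delta, Kim, Kim), (Delta, Kim, Lee), (Delta, Lee, Ada), (Delta, Lee, Bo), (Delta, Lee, Dee), (Delta, Lee, Kim), (Delta, Lee, Lee)}
σ[sname != sname2]: keep tuples satisfying sname != sname2 → {(Alpha, Ivy, Quin), (Alpha, Quin, Ivy), (Delta, Ada, Bo), (Delta, Ada, Dee), (Delta, Ada, Kim), (Delta, Ada, Lee), (Delta, Bo, Ada), (Delta, Bo, Dee), (Delta, Bo, Kim), (Delta, Bo, Lee), (Delta, Dee, Ada), (Delta, Dee, Bo), (Delta, Dee, Kim), (Delta, Dee, Lee), (Delta, Kim, Ada), (Delta, Kim, Bo), (Delta, Kim, Dee), (Delta, Kim, Lee), (Delta, Lee, Ada), (Delta, Lee, Bo), (Delta, Lee, Dee), (Delta, Lee, Kim)}
π[sname2, title]: project onto (sname2, title) (15 duplicate(s) eliminated) → {(Ada, Delta), (Bo, Delta), (Dee, Delta), (Ivy, Alpha), (Kim, Delta), (Lee, Delta), (Quin, Alpha)}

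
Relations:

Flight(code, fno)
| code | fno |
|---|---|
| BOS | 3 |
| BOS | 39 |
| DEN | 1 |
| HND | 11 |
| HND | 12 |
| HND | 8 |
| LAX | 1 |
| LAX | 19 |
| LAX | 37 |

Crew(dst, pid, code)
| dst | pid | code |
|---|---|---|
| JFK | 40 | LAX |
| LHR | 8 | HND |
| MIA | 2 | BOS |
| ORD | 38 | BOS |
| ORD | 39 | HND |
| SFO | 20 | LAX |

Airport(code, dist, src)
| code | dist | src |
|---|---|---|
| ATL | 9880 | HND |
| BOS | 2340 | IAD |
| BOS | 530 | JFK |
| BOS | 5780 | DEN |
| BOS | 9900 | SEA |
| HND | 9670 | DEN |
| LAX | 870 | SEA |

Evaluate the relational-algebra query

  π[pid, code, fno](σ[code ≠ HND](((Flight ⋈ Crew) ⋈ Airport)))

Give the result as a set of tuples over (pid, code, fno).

{(2, BOS, 3), (2, BOS, 39), (20, LAX, 1), (20, LAX, 19), (20, LAX, 37), (38, BOS, 3), (38, BOS, 39), (40, LAX, 1), (40, LAX, 19), (40, LAX, 37)}

Flight ⋈ Crew (natural join on code): {(BOS, 3, MIA, 2), (BOS, 3, ORD, 38), (BOS, 39, MIA, 2), (BOS, 39, ORD, 38), (HND, 11, LHR, 8), (HND, 11, ORD, 39), (HND, 12, LHR, 8), (HND, 12, ORD, 39), (HND, 8, LHR, 8), (HND, 8, ORD, 39), (LAX, 1, JFK, 40), (LAX, 1, SFO, 20), (LAX, 19, JFK, 40), (LAX, 19, SFO, 20), (LAX, 37, JFK, 40), (LAX, 37, SFO, 20)}
(Flight ⋈ Crew) ⋈ Airport (natural join on code): {(BOS, 3, MIA, 2, 2340, IAD), (BOS, 3, MIA, 2, 530, JFK), (BOS, 3, MIA, 2, 5780, DEN), (BOS, 3, MIA, 2, 9900, SEA), (BOS, 3, ORD, 38, 2340, IAD), (BOS, 3, ORD, 38, 530, JFK), (BOS, 3, ORD, 38, 5780, DEN), (BOS, 3, ORD, 38, 9900, SEA), (BOS, 39, MIA, 2, 2340, IAD), (BOS, 39, MIA, 2, 530, JFK), (BOS, 39, MIA, 2, 5780, DEN), (BOS, 39, MIA, 2, 9900, SEA), (BOS, 39, ORD, 38, 2340, IAD), (BOS, 39, ORD, 38, 530, JFK), (BOS, 39, ORD, 38, 5780, DEN), (BOS, 39, ORD, 38, 9900, SEA), (HND, 11, LHR, 8, 9670, DEN), (HND, 11, ORD, 39, 9670, DEN), (HND, 12, LHR, 8, 9670, DEN), (HND, 12, ORD, 39, 9670, DEN), (HND, 8, LHR, 8, 9670, DEN), (HND, 8, ORD, 39, 9670, DEN), (LAX, 1, JFK, 40, 870, SEA), (LAX, 1, SFO, 20, 870, SEA), (LAX, 19, JFK, 40, 870, SEA), (LAX, 19, SFO, 20, 870, SEA), (LAX, 37, JFK, 40, 870, SEA), (LAX, 37, SFO, 20, 870, SEA)}
Selection code ≠ HND: {(BOS, 3, MIA, 2, 2340, IAD), (BOS, 3, MIA, 2, 530, JFK), (BOS, 3, MIA, 2, 5780, DEN), (BOS, 3, MIA, 2, 9900, SEA), (BOS, 3, ORD, 38, 2340, IAD), (BOS, 3, ORD, 38, 530, JFK), (BOS, 3, ORD, 38, 5780, DEN), (BOS, 3, ORD, 38, 9900, SEA), (BOS, 39, MIA, 2, 2340, IAD), (BOS, 39, MIA, 2, 530, JFK), (BOS, 39, MIA, 2, 5780, DEN), (BOS, 39, MIA, 2, 9900, SEA), (BOS, 39, ORD, 38, 2340, IAD), (BOS, 39, ORD, 38, 530, JFK), (BOS, 39, ORD, 38, 5780, DEN), (BOS, 39, ORD, 38, 9900, SEA), (LAX, 1, JFK, 40, 870, SEA), (LAX, 1, SFO, 20, 870, SEA), (LAX, 19, JFK, 40, 870, SEA), (LAX, 19, SFO, 20, 870, SEA), (LAX, 37, JFK, 40, 870, SEA), (LAX, 37, SFO, 20, 870, SEA)}
π[pid, code, fno]: project onto (pid, code, fno) (12 duplicate(s) eliminated) → {(2, BOS, 3), (2, BOS, 39), (20, LAX, 1), (20, LAX, 19), (20, LAX, 37), (38, BOS, 3), (38, BOS, 39), (40, LAX, 1), (40, LAX, 19), (40, LAX, 37)}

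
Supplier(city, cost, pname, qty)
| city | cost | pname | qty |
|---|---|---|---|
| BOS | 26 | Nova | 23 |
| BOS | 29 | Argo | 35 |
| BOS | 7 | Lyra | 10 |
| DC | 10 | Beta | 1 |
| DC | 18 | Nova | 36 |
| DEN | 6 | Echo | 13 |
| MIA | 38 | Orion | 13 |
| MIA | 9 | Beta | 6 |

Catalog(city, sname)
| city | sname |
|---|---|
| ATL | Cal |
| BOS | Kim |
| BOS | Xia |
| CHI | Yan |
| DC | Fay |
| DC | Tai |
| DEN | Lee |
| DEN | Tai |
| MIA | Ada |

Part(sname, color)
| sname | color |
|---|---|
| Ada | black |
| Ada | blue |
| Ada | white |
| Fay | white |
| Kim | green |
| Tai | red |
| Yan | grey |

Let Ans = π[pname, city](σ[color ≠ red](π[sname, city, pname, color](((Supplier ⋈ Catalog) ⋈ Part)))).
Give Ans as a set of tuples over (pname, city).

{(Argo, BOS), (Beta, DC), (Beta, MIA), (Lyra, BOS), (Nova, BOS), (Nova, DC), (Orion, MIA)}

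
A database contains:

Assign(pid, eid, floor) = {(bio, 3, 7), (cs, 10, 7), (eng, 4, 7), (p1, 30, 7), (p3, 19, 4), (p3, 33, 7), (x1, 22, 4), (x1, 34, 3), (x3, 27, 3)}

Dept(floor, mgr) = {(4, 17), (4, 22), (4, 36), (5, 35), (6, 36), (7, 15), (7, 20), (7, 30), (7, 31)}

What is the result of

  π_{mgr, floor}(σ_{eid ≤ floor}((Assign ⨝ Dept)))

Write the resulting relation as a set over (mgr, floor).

Natural join on floor: {(bio, 3, 7, 15), (bio, 3, 7, 20), (bio, 3, 7, 30), (bio, 3, 7, 31), (cs, 10, 7, 15), (cs, 10, 7, 20), (cs, 10, 7, 30), (cs, 10, 7, 31), (eng, 4, 7, 15), (eng, 4, 7, 20), (eng, 4, 7, 30), (eng, 4, 7, 31), (p1, 30, 7, 15), (p1, 30, 7, 20), (p1, 30, 7, 30), (p1, 30, 7, 31), (p3, 19, 4, 17), (p3, 19, 4, 22), (p3, 19, 4, 36), (p3, 33, 7, 15), (p3, 33, 7, 20), (p3, 33, 7, 30), (p3, 33, 7, 31), (x1, 22, 4, 17), (x1, 22, 4, 22), (x1, 22, 4, 36)}
Selection eid ≤ floor: {(bio, 3, 7, 15), (bio, 3, 7, 20), (bio, 3, 7, 30), (bio, 3, 7, 31), (eng, 4, 7, 15), (eng, 4, 7, 20), (eng, 4, 7, 30), (eng, 4, 7, 31)}
Keep only column(s) mgr, floor (4 duplicate(s) eliminated): {(15, 7), (20, 7), (30, 7), (31, 7)}

{(15, 7), (20, 7), (30, 7), (31, 7)}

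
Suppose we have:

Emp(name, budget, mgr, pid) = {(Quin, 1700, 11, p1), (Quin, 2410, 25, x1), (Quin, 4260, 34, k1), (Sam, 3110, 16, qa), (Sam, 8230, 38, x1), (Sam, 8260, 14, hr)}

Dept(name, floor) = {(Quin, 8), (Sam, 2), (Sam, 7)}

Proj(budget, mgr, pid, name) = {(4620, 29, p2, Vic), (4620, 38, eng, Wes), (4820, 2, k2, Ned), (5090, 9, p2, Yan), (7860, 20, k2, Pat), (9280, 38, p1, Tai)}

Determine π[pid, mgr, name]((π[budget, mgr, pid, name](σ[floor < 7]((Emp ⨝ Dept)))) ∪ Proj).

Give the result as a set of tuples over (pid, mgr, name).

Natural join on name: {(Quin, 1700, 11, p1, 8), (Quin, 2410, 25, x1, 8), (Quin, 4260, 34, k1, 8), (Sam, 3110, 16, qa, 2), (Sam, 3110, 16, qa, 7), (Sam, 8230, 38, x1, 2), (Sam, 8230, 38, x1, 7), (Sam, 8260, 14, hr, 2), (Sam, 8260, 14, hr, 7)}
Selection floor < 7: {(Sam, 3110, 16, qa, 2), (Sam, 8230, 38, x1, 2), (Sam, 8260, 14, hr, 2)}
Keep only column(s) budget, mgr, pid, name: {(3110, 16, qa, Sam), (8230, 38, x1, Sam), (8260, 14, hr, Sam)}
Union: {(3110, 16, qa, Sam), (8230, 38, x1, Sam), (8260, 14, hr, Sam)} with {(4620, 29, p2, Vic), (4620, 38, eng, Wes), (4820, 2, k2, Ned), (5090, 9, p2, Yan), (7860, 20, k2, Pat), (9280, 38, p1, Tai)} → {(3110, 16, qa, Sam), (4620, 29, p2, Vic), (4620, 38, eng, Wes), (4820, 2, k2, Ned), (5090, 9, p2, Yan), (7860, 20, k2, Pat), (8230, 38, x1, Sam), (8260, 14, hr, Sam), (9280, 38, p1, Tai)}
Keep only column(s) pid, mgr, name: {(eng, 38, Wes), (hr, 14, Sam), (k2, 2, Ned), (k2, 20, Pat), (p1, 38, Tai), (p2, 29, Vic), (p2, 9, Yan), (qa, 16, Sam), (x1, 38, Sam)}

{(eng, 38, Wes), (hr, 14, Sam), (k2, 2, Ned), (k2, 20, Pat), (p1, 38, Tai), (p2, 29, Vic), (p2, 9, Yan), (qa, 16, Sam), (x1, 38, Sam)}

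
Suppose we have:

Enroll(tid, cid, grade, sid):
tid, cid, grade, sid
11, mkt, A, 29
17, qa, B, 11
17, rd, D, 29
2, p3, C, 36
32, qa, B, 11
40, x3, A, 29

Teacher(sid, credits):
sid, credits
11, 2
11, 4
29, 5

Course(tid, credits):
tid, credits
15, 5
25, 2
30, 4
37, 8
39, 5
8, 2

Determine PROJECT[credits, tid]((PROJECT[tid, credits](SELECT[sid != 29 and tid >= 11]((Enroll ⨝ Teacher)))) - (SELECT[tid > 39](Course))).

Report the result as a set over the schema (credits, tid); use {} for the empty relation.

Enroll ⋈ Teacher (natural join on sid): {(11, mkt, A, 29, 5), (17, qa, B, 11, 2), (17, qa, B, 11, 4), (17, rd, D, 29, 5), (32, qa, B, 11, 2), (32, qa, B, 11, 4), (40, x3, A, 29, 5)}
Selection sid != 29 and tid >= 11: {(17, qa, B, 11, 2), (17, qa, B, 11, 4), (32, qa, B, 11, 2), (32, qa, B, 11, 4)}
π_{tid, credits} gives {(17, 2), (17, 4), (32, 2), (32, 4)}.
Selection tid > 39: {}
Taking the difference: {(17, 2), (17, 4), (32, 2), (32, 4)}
π_{credits, tid} gives {(2, 17), (2, 32), (4, 17), (4, 32)}.

{(2, 17), (2, 32), (4, 17), (4, 32)}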